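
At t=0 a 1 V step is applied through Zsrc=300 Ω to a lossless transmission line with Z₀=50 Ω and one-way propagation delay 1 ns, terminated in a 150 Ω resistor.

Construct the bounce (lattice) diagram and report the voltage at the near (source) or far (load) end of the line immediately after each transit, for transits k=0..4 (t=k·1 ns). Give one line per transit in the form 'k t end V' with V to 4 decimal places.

Γ_L=0.500000, Γ_S=0.714286; launch V₁=1·50/350=0.142857
k=0 src: V=0.1429
k=1 load: inc=0.142857, refl=0.142857·0.500000=0.0714; V=0.000000+0.142857+0.071429=0.2143
k=2 src: inc=0.071429, refl=0.071429·0.714286=0.0510; V=0.142857+0.071429+0.051020=0.2653
k=3 load: inc=0.051020, refl=0.051020·0.500000=0.0255; V=0.214286+0.051020+0.025510=0.2908
k=4 src: inc=0.025510, refl=0.025510·0.714286=0.0182; V=0.265306+0.025510+0.018222=0.3090

0 0 source 0.1429
1 1 load 0.2143
2 2 source 0.2653
3 3 load 0.2908
4 4 source 0.3090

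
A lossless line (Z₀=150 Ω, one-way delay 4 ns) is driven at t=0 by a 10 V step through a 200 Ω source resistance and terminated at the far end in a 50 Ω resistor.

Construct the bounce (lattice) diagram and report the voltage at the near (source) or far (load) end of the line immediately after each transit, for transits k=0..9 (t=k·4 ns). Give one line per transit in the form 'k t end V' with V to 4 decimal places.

Γ_L=-0.500000, Γ_S=0.142857; launch V₁=10·150/350=4.285714
k=0 src: V=4.2857
k=1 load: inc=4.285714, refl=4.285714·-0.500000=-2.1429; V=0.000000+4.285714+-2.142857=2.1429
k=2 src: inc=-2.142857, refl=-2.142857·0.142857=-0.3061; V=4.285714+-2.142857+-0.306122=1.8367
k=3 load: inc=-0.306122, refl=-0.306122·-0.500000=0.1531; V=2.142857+-0.306122+0.153061=1.9898
k=4 src: inc=0.153061, refl=0.153061·0.142857=0.0219; V=1.836735+0.153061+0.021866=2.0117
k=5 load: inc=0.021866, refl=0.021866·-0.500000=-0.0109; V=1.989796+0.021866+-0.010933=2.0007
k=6 src: inc=-0.010933, refl=-0.010933·0.142857=-0.0016; V=2.011662+-0.010933+-0.001562=1.9992
k=7 load: inc=-0.001562, refl=-0.001562·-0.500000=0.0008; V=2.000729+-0.001562+0.000781=1.9999
k=8 src: inc=0.000781, refl=0.000781·0.142857=0.0001; V=1.999167+0.000781+0.000112=2.0001
k=9 load: inc=0.000112, refl=0.000112·-0.500000=-0.0001; V=1.999948+0.000112+-0.000056=2.0000

0 0 source 4.2857
1 4 load 2.1429
2 8 source 1.8367
3 12 load 1.9898
4 16 source 2.0117
5 20 load 2.0007
6 24 source 1.9992
7 28 load 1.9999
8 32 source 2.0001
9 36 load 2.0000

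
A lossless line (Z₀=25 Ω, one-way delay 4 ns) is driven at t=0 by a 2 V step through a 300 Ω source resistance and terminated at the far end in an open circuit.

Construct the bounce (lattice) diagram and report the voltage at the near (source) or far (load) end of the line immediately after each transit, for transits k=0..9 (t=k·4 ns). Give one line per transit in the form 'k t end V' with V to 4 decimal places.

Γ_L=1.000000, Γ_S=0.846154; launch V₁=2·25/325=0.153846
k=0 src: V=0.1538
k=1 load: inc=0.153846, refl=0.153846·1.000000=0.1538; V=0.000000+0.153846+0.153846=0.3077
k=2 src: inc=0.153846, refl=0.153846·0.846154=0.1302; V=0.153846+0.153846+0.130178=0.4379
k=3 load: inc=0.130178, refl=0.130178·1.000000=0.1302; V=0.307692+0.130178+0.130178=0.5680
k=4 src: inc=0.130178, refl=0.130178·0.846154=0.1102; V=0.437870+0.130178+0.110150=0.6782
k=5 load: inc=0.110150, refl=0.110150·1.000000=0.1102; V=0.568047+0.110150+0.110150=0.7883
k=6 src: inc=0.110150, refl=0.110150·0.846154=0.0932; V=0.678198+0.110150+0.093204=0.8816
k=7 load: inc=0.093204, refl=0.093204·1.000000=0.0932; V=0.788348+0.093204+0.093204=0.9748
k=8 src: inc=0.093204, refl=0.093204·0.846154=0.0789; V=0.881552+0.093204+0.078865=1.0536
k=9 load: inc=0.078865, refl=0.078865·1.000000=0.0789; V=0.974756+0.078865+0.078865=1.1325

0 0 source 0.1538
1 4 load 0.3077
2 8 source 0.4379
3 12 load 0.5680
4 16 source 0.6782
5 20 load 0.7883
6 24 source 0.8816
7 28 load 0.9748
8 32 source 1.0536
9 36 load 1.1325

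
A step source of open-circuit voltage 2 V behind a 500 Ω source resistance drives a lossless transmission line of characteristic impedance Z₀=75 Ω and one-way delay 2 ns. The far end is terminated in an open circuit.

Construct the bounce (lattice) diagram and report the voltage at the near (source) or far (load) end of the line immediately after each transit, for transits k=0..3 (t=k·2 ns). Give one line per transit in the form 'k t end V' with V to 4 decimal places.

0 0 source 0.2609
1 2 load 0.5217
2 4 source 0.7146
3 6 load 0.9074

Γ_L=1.000000, Γ_S=0.739130; launch V₁=2·75/575=0.260870
k=0 src: V=0.2609
k=1 load: inc=0.260870, refl=0.260870·1.000000=0.2609; V=0.000000+0.260870+0.260870=0.5217
k=2 src: inc=0.260870, refl=0.260870·0.739130=0.1928; V=0.260870+0.260870+0.192817=0.7146
k=3 load: inc=0.192817, refl=0.192817·1.000000=0.1928; V=0.521739+0.192817+0.192817=0.9074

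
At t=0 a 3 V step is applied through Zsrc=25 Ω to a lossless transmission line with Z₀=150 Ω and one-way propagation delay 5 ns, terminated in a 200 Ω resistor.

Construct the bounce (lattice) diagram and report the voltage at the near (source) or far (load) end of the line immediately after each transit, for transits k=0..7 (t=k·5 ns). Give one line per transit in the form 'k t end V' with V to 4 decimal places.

Γ_L=0.142857, Γ_S=-0.714286; launch V₁=3·150/175=2.571429
k=0 src: V=2.5714
k=1 load: inc=2.571429, refl=2.571429·0.142857=0.3673; V=0.000000+2.571429+0.367347=2.9388
k=2 src: inc=0.367347, refl=0.367347·-0.714286=-0.2624; V=2.571429+0.367347+-0.262391=2.6764
k=3 load: inc=-0.262391, refl=-0.262391·0.142857=-0.0375; V=2.938776+-0.262391+-0.037484=2.6389
k=4 src: inc=-0.037484, refl=-0.037484·-0.714286=0.0268; V=2.676385+-0.037484+0.026775=2.6657
k=5 load: inc=0.026775, refl=0.026775·0.142857=0.0038; V=2.638900+0.026775+0.003825=2.6695
k=6 src: inc=0.003825, refl=0.003825·-0.714286=-0.0027; V=2.665675+0.003825+-0.002732=2.6668
k=7 load: inc=-0.002732, refl=-0.002732·0.142857=-0.0004; V=2.669500+-0.002732+-0.000390=2.6664

0 0 source 2.5714
1 5 load 2.9388
2 10 source 2.6764
3 15 load 2.6389
4 20 source 2.6657
5 25 load 2.6695
6 30 source 2.6668
7 35 load 2.6664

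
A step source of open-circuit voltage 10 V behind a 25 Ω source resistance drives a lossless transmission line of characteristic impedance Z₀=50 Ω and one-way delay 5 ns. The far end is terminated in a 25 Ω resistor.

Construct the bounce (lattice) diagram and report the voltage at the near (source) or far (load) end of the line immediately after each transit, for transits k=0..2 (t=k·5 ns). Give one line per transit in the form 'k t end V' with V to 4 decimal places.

Γ_L=-0.333333, Γ_S=-0.333333; launch V₁=10·50/75=6.666667
k=0 src: V=6.6667
k=1 load: inc=6.666667, refl=6.666667·-0.333333=-2.2222; V=0.000000+6.666667+-2.222222=4.4444
k=2 src: inc=-2.222222, refl=-2.222222·-0.333333=0.7407; V=6.666667+-2.222222+0.740741=5.1852

0 0 source 6.6667
1 5 load 4.4444
2 10 source 5.1852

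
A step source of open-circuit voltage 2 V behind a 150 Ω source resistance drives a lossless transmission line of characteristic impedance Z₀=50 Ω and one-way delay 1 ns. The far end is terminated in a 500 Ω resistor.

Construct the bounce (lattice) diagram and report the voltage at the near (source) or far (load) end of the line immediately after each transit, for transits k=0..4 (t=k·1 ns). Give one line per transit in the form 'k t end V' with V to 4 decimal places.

0 0 source 0.5000
1 1 load 0.9091
2 2 source 1.1136
3 3 load 1.2810
4 4 source 1.3647

Γ_L=0.818182, Γ_S=0.500000; launch V₁=2·50/200=0.500000
k=0 src: V=0.5000
k=1 load: inc=0.500000, refl=0.500000·0.818182=0.4091; V=0.000000+0.500000+0.409091=0.9091
k=2 src: inc=0.409091, refl=0.409091·0.500000=0.2045; V=0.500000+0.409091+0.204545=1.1136
k=3 load: inc=0.204545, refl=0.204545·0.818182=0.1674; V=0.909091+0.204545+0.167355=1.2810
k=4 src: inc=0.167355, refl=0.167355·0.500000=0.0837; V=1.113636+0.167355+0.083678=1.3647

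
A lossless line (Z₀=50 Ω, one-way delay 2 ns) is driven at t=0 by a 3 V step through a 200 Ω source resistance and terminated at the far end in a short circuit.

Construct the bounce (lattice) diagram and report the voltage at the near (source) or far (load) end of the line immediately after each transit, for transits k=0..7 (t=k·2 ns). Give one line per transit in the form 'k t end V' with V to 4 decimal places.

0 0 source 0.6000
1 2 load 0.0000
2 4 source -0.3600
3 6 load 0.0000
4 8 source 0.2160
5 10 load 0.0000
6 12 source -0.1296
7 14 load 0.0000

Γ_L=-1.000000, Γ_S=0.600000; launch V₁=3·50/250=0.600000
k=0 src: V=0.6000
k=1 load: inc=0.600000, refl=0.600000·-1.000000=-0.6000; V=0.000000+0.600000+-0.600000=0.0000
k=2 src: inc=-0.600000, refl=-0.600000·0.600000=-0.3600; V=0.600000+-0.600000+-0.360000=-0.3600
k=3 load: inc=-0.360000, refl=-0.360000·-1.000000=0.3600; V=0.000000+-0.360000+0.360000=0.0000
k=4 src: inc=0.360000, refl=0.360000·0.600000=0.2160; V=-0.360000+0.360000+0.216000=0.2160
k=5 load: inc=0.216000, refl=0.216000·-1.000000=-0.2160; V=0.000000+0.216000+-0.216000=0.0000
k=6 src: inc=-0.216000, refl=-0.216000·0.600000=-0.1296; V=0.216000+-0.216000+-0.129600=-0.1296
k=7 load: inc=-0.129600, refl=-0.129600·-1.000000=0.1296; V=0.000000+-0.129600+0.129600=0.0000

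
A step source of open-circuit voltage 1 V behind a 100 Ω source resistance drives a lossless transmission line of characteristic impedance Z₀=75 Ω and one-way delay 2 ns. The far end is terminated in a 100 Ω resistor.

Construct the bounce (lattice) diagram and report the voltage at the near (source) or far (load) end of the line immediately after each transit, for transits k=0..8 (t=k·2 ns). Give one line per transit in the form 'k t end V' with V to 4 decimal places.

0 0 source 0.4286
1 2 load 0.4898
2 4 source 0.4985
3 6 load 0.4998
4 8 source 0.5000
5 10 load 0.5000
6 12 source 0.5000
7 14 load 0.5000
8 16 source 0.5000

Γ_L=0.142857, Γ_S=0.142857; launch V₁=1·75/175=0.428571
k=0 src: V=0.4286
k=1 load: inc=0.428571, refl=0.428571·0.142857=0.0612; V=0.000000+0.428571+0.061224=0.4898
k=2 src: inc=0.061224, refl=0.061224·0.142857=0.0087; V=0.428571+0.061224+0.008746=0.4985
k=3 load: inc=0.008746, refl=0.008746·0.142857=0.0012; V=0.489796+0.008746+0.001249=0.4998
k=4 src: inc=0.001249, refl=0.001249·0.142857=0.0002; V=0.498542+0.001249+0.000178=0.5000
k=5 load: inc=0.000178, refl=0.000178·0.142857=0.0000; V=0.499792+0.000178+0.000025=0.5000
k=6 src: inc=0.000025, refl=0.000025·0.142857=0.0000; V=0.499970+0.000025+0.000004=0.5000
k=7 load: inc=0.000004, refl=0.000004·0.142857=0.0000; V=0.499996+0.000004+0.000001=0.5000
k=8 src: inc=0.000001, refl=0.000001·0.142857=0.0000; V=0.499999+0.000001+0.000000=0.5000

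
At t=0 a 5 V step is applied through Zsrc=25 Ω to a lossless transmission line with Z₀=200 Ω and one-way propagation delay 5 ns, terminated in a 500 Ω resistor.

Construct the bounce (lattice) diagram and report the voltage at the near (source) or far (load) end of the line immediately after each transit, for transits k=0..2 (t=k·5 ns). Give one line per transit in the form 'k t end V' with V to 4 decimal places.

0 0 source 4.4444
1 5 load 6.3492
2 10 source 4.8677

Γ_L=0.428571, Γ_S=-0.777778; launch V₁=5·200/225=4.444444
k=0 src: V=4.4444
k=1 load: inc=4.444444, refl=4.444444·0.428571=1.9048; V=0.000000+4.444444+1.904762=6.3492
k=2 src: inc=1.904762, refl=1.904762·-0.777778=-1.4815; V=4.444444+1.904762+-1.481481=4.8677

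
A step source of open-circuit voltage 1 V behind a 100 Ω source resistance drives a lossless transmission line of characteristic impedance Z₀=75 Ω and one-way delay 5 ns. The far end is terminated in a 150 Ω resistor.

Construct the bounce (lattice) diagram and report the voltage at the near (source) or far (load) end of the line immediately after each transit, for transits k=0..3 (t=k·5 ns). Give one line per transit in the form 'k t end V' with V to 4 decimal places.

0 0 source 0.4286
1 5 load 0.5714
2 10 source 0.5918
3 15 load 0.5986

Γ_L=0.333333, Γ_S=0.142857; launch V₁=1·75/175=0.428571
k=0 src: V=0.4286
k=1 load: inc=0.428571, refl=0.428571·0.333333=0.1429; V=0.000000+0.428571+0.142857=0.5714
k=2 src: inc=0.142857, refl=0.142857·0.142857=0.0204; V=0.428571+0.142857+0.020408=0.5918
k=3 load: inc=0.020408, refl=0.020408·0.333333=0.0068; V=0.571429+0.020408+0.006803=0.5986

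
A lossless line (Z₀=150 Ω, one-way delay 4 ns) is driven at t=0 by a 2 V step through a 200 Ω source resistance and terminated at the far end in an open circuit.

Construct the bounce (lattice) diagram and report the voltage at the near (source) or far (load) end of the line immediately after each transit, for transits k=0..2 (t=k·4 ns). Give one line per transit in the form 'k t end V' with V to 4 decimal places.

0 0 source 0.8571
1 4 load 1.7143
2 8 source 1.8367

Γ_L=1.000000, Γ_S=0.142857; launch V₁=2·150/350=0.857143
k=0 src: V=0.8571
k=1 load: inc=0.857143, refl=0.857143·1.000000=0.8571; V=0.000000+0.857143+0.857143=1.7143
k=2 src: inc=0.857143, refl=0.857143·0.142857=0.1224; V=0.857143+0.857143+0.122449=1.8367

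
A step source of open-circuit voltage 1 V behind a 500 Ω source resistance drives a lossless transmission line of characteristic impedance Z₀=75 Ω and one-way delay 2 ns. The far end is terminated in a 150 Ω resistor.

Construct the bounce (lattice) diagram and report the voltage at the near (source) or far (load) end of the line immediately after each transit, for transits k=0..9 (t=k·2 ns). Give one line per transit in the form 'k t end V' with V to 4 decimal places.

Γ_L=0.333333, Γ_S=0.739130; launch V₁=1·75/575=0.130435
k=0 src: V=0.1304
k=1 load: inc=0.130435, refl=0.130435·0.333333=0.0435; V=0.000000+0.130435+0.043478=0.1739
k=2 src: inc=0.043478, refl=0.043478·0.739130=0.0321; V=0.130435+0.043478+0.032136=0.2060
k=3 load: inc=0.032136, refl=0.032136·0.333333=0.0107; V=0.173913+0.032136+0.010712=0.2168
k=4 src: inc=0.010712, refl=0.010712·0.739130=0.0079; V=0.206049+0.010712+0.007918=0.2247
k=5 load: inc=0.007918, refl=0.007918·0.333333=0.0026; V=0.216761+0.007918+0.002639=0.2273
k=6 src: inc=0.002639, refl=0.002639·0.739130=0.0020; V=0.224679+0.002639+0.001951=0.2293
k=7 load: inc=0.001951, refl=0.001951·0.333333=0.0007; V=0.227318+0.001951+0.000650=0.2299
k=8 src: inc=0.000650, refl=0.000650·0.739130=0.0005; V=0.229269+0.000650+0.000481=0.2304
k=9 load: inc=0.000481, refl=0.000481·0.333333=0.0002; V=0.229919+0.000481+0.000160=0.2306

0 0 source 0.1304
1 2 load 0.1739
2 4 source 0.2060
3 6 load 0.2168
4 8 source 0.2247
5 10 load 0.2273
6 12 source 0.2293
7 14 load 0.2299
8 16 source 0.2304
9 18 load 0.2306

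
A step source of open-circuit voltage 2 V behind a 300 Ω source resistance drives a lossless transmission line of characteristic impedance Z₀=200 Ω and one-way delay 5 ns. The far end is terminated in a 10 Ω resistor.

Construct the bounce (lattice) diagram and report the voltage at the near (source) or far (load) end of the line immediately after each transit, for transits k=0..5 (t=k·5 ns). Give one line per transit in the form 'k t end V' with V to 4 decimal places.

0 0 source 0.8000
1 5 load 0.0762
2 10 source -0.0686
3 15 load 0.0624
4 20 source 0.0886
5 25 load 0.0649

Γ_L=-0.904762, Γ_S=0.200000; launch V₁=2·200/500=0.800000
k=0 src: V=0.8000
k=1 load: inc=0.800000, refl=0.800000·-0.904762=-0.7238; V=0.000000+0.800000+-0.723810=0.0762
k=2 src: inc=-0.723810, refl=-0.723810·0.200000=-0.1448; V=0.800000+-0.723810+-0.144762=-0.0686
k=3 load: inc=-0.144762, refl=-0.144762·-0.904762=0.1310; V=0.076190+-0.144762+0.130975=0.0624
k=4 src: inc=0.130975, refl=0.130975·0.200000=0.0262; V=-0.068571+0.130975+0.026195=0.0886
k=5 load: inc=0.026195, refl=0.026195·-0.904762=-0.0237; V=0.062404+0.026195+-0.023700=0.0649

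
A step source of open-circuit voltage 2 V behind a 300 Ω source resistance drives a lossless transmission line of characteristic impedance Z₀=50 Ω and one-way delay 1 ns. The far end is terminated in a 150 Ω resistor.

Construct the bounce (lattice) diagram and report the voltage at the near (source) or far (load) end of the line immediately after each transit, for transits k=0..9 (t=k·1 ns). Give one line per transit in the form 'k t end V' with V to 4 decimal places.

Γ_L=0.500000, Γ_S=0.714286; launch V₁=2·50/350=0.285714
k=0 src: V=0.2857
k=1 load: inc=0.285714, refl=0.285714·0.500000=0.1429; V=0.000000+0.285714+0.142857=0.4286
k=2 src: inc=0.142857, refl=0.142857·0.714286=0.1020; V=0.285714+0.142857+0.102041=0.5306
k=3 load: inc=0.102041, refl=0.102041·0.500000=0.0510; V=0.428571+0.102041+0.051020=0.5816
k=4 src: inc=0.051020, refl=0.051020·0.714286=0.0364; V=0.530612+0.051020+0.036443=0.6181
k=5 load: inc=0.036443, refl=0.036443·0.500000=0.0182; V=0.581633+0.036443+0.018222=0.6363
k=6 src: inc=0.018222, refl=0.018222·0.714286=0.0130; V=0.618076+0.018222+0.013015=0.6493
k=7 load: inc=0.013015, refl=0.013015·0.500000=0.0065; V=0.636297+0.013015+0.006508=0.6558
k=8 src: inc=0.006508, refl=0.006508·0.714286=0.0046; V=0.649313+0.006508+0.004648=0.6605
k=9 load: inc=0.004648, refl=0.004648·0.500000=0.0023; V=0.655820+0.004648+0.002324=0.6628

0 0 source 0.2857
1 1 load 0.4286
2 2 source 0.5306
3 3 load 0.5816
4 4 source 0.6181
5 5 load 0.6363
6 6 source 0.6493
7 7 load 0.6558
8 8 source 0.6605
9 9 load 0.6628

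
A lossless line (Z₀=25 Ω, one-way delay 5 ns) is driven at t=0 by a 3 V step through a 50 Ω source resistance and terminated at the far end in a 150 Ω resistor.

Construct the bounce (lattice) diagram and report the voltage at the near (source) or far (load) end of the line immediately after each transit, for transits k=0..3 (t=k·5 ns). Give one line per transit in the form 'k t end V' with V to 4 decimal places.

0 0 source 1.0000
1 5 load 1.7143
2 10 source 1.9524
3 15 load 2.1224

Γ_L=0.714286, Γ_S=0.333333; launch V₁=3·25/75=1.000000
k=0 src: V=1.0000
k=1 load: inc=1.000000, refl=1.000000·0.714286=0.7143; V=0.000000+1.000000+0.714286=1.7143
k=2 src: inc=0.714286, refl=0.714286·0.333333=0.2381; V=1.000000+0.714286+0.238095=1.9524
k=3 load: inc=0.238095, refl=0.238095·0.714286=0.1701; V=1.714286+0.238095+0.170068=2.1224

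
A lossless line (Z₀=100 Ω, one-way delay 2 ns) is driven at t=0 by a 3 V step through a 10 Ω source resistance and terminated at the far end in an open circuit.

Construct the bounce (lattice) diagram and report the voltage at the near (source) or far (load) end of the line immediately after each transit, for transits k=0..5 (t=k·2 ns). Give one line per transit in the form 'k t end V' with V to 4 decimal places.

Γ_L=1.000000, Γ_S=-0.818182; launch V₁=3·100/110=2.727273
k=0 src: V=2.7273
k=1 load: inc=2.727273, refl=2.727273·1.000000=2.7273; V=0.000000+2.727273+2.727273=5.4545
k=2 src: inc=2.727273, refl=2.727273·-0.818182=-2.2314; V=2.727273+2.727273+-2.231405=3.2231
k=3 load: inc=-2.231405, refl=-2.231405·1.000000=-2.2314; V=5.454545+-2.231405+-2.231405=0.9917
k=4 src: inc=-2.231405, refl=-2.231405·-0.818182=1.8257; V=3.223140+-2.231405+1.825695=2.8174
k=5 load: inc=1.825695, refl=1.825695·1.000000=1.8257; V=0.991736+1.825695+1.825695=4.6431

0 0 source 2.7273
1 2 load 5.4545
2 4 source 3.2231
3 6 load 0.9917
4 8 source 2.8174
5 10 load 4.6431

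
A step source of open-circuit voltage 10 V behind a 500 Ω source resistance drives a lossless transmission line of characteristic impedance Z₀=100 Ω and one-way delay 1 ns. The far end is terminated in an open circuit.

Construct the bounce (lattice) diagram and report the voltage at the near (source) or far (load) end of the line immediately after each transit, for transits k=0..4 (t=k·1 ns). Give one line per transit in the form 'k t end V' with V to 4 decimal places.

0 0 source 1.6667
1 1 load 3.3333
2 2 source 4.4444
3 3 load 5.5556
4 4 source 6.2963

Γ_L=1.000000, Γ_S=0.666667; launch V₁=10·100/600=1.666667
k=0 src: V=1.6667
k=1 load: inc=1.666667, refl=1.666667·1.000000=1.6667; V=0.000000+1.666667+1.666667=3.3333
k=2 src: inc=1.666667, refl=1.666667·0.666667=1.1111; V=1.666667+1.666667+1.111111=4.4444
k=3 load: inc=1.111111, refl=1.111111·1.000000=1.1111; V=3.333333+1.111111+1.111111=5.5556
k=4 src: inc=1.111111, refl=1.111111·0.666667=0.7407; V=4.444444+1.111111+0.740741=6.2963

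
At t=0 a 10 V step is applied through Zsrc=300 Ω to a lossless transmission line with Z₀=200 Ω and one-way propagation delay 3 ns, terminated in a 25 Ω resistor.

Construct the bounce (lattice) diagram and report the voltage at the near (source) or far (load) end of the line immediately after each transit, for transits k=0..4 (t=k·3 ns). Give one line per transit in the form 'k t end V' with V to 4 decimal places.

0 0 source 4.0000
1 3 load 0.8889
2 6 source 0.2667
3 9 load 0.7506
4 12 source 0.8474

Γ_L=-0.777778, Γ_S=0.200000; launch V₁=10·200/500=4.000000
k=0 src: V=4.0000
k=1 load: inc=4.000000, refl=4.000000·-0.777778=-3.1111; V=0.000000+4.000000+-3.111111=0.8889
k=2 src: inc=-3.111111, refl=-3.111111·0.200000=-0.6222; V=4.000000+-3.111111+-0.622222=0.2667
k=3 load: inc=-0.622222, refl=-0.622222·-0.777778=0.4840; V=0.888889+-0.622222+0.483951=0.7506
k=4 src: inc=0.483951, refl=0.483951·0.200000=0.0968; V=0.266667+0.483951+0.096790=0.8474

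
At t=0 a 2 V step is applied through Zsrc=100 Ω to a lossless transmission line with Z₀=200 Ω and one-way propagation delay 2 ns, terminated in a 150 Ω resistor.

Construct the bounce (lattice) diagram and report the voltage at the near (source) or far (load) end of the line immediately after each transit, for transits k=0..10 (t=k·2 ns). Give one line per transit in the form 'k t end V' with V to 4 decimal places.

0 0 source 1.3333
1 2 load 1.1429
2 4 source 1.2063
3 6 load 1.1973
4 8 source 1.2003
5 10 load 1.1999
6 12 source 1.2000
7 14 load 1.2000
8 16 source 1.2000
9 18 load 1.2000
10 20 source 1.2000

Γ_L=-0.142857, Γ_S=-0.333333; launch V₁=2·200/300=1.333333
k=0 src: V=1.3333
k=1 load: inc=1.333333, refl=1.333333·-0.142857=-0.1905; V=0.000000+1.333333+-0.190476=1.1429
k=2 src: inc=-0.190476, refl=-0.190476·-0.333333=0.0635; V=1.333333+-0.190476+0.063492=1.2063
k=3 load: inc=0.063492, refl=0.063492·-0.142857=-0.0091; V=1.142857+0.063492+-0.009070=1.1973
k=4 src: inc=-0.009070, refl=-0.009070·-0.333333=0.0030; V=1.206349+-0.009070+0.003023=1.2003
k=5 load: inc=0.003023, refl=0.003023·-0.142857=-0.0004; V=1.197279+0.003023+-0.000432=1.1999
k=6 src: inc=-0.000432, refl=-0.000432·-0.333333=0.0001; V=1.200302+-0.000432+0.000144=1.2000
k=7 load: inc=0.000144, refl=0.000144·-0.142857=-0.0000; V=1.199870+0.000144+-0.000021=1.2000
k=8 src: inc=-0.000021, refl=-0.000021·-0.333333=0.0000; V=1.200014+-0.000021+0.000007=1.2000
k=9 load: inc=0.000007, refl=0.000007·-0.142857=-0.0000; V=1.199994+0.000007+-0.000001=1.2000
k=10 src: inc=-0.000001, refl=-0.000001·-0.333333=0.0000; V=1.200001+-0.000001+0.000000=1.2000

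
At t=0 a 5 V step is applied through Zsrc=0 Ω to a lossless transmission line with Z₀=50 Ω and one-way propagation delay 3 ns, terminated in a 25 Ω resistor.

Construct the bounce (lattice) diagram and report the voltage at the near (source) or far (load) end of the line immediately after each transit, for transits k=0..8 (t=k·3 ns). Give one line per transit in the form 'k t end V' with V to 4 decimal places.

Γ_L=-0.333333, Γ_S=-1.000000; launch V₁=5·50/50=5.000000
k=0 src: V=5.0000
k=1 load: inc=5.000000, refl=5.000000·-0.333333=-1.6667; V=0.000000+5.000000+-1.666667=3.3333
k=2 src: inc=-1.666667, refl=-1.666667·-1.000000=1.6667; V=5.000000+-1.666667+1.666667=5.0000
k=3 load: inc=1.666667, refl=1.666667·-0.333333=-0.5556; V=3.333333+1.666667+-0.555556=4.4444
k=4 src: inc=-0.555556, refl=-0.555556·-1.000000=0.5556; V=5.000000+-0.555556+0.555556=5.0000
k=5 load: inc=0.555556, refl=0.555556·-0.333333=-0.1852; V=4.444444+0.555556+-0.185185=4.8148
k=6 src: inc=-0.185185, refl=-0.185185·-1.000000=0.1852; V=5.000000+-0.185185+0.185185=5.0000
k=7 load: inc=0.185185, refl=0.185185·-0.333333=-0.0617; V=4.814815+0.185185+-0.061728=4.9383
k=8 src: inc=-0.061728, refl=-0.061728·-1.000000=0.0617; V=5.000000+-0.061728+0.061728=5.0000

0 0 source 5.0000
1 3 load 3.3333
2 6 source 5.0000
3 9 load 4.4444
4 12 source 5.0000
5 15 load 4.8148
6 18 source 5.0000
7 21 load 4.9383
8 24 source 5.0000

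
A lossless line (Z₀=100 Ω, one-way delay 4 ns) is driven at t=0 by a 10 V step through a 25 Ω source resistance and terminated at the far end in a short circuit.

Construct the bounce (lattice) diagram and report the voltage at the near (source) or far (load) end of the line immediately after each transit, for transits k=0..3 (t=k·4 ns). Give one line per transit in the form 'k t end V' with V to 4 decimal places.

Γ_L=-1.000000, Γ_S=-0.600000; launch V₁=10·100/125=8.000000
k=0 src: V=8.0000
k=1 load: inc=8.000000, refl=8.000000·-1.000000=-8.0000; V=0.000000+8.000000+-8.000000=0.0000
k=2 src: inc=-8.000000, refl=-8.000000·-0.600000=4.8000; V=8.000000+-8.000000+4.800000=4.8000
k=3 load: inc=4.800000, refl=4.800000·-1.000000=-4.8000; V=0.000000+4.800000+-4.800000=0.0000

0 0 source 8.0000
1 4 load 0.0000
2 8 source 4.8000
3 12 load 0.0000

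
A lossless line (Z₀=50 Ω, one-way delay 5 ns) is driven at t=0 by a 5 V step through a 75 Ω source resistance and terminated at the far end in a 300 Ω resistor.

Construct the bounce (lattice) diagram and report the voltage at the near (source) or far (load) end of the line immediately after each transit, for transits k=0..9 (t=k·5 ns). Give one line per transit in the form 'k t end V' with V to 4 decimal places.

0 0 source 2.0000
1 5 load 3.4286
2 10 source 3.7143
3 15 load 3.9184
4 20 source 3.9592
5 25 load 3.9883
6 30 source 3.9942
7 35 load 3.9983
8 40 source 3.9992
9 45 load 3.9998

Γ_L=0.714286, Γ_S=0.200000; launch V₁=5·50/125=2.000000
k=0 src: V=2.0000
k=1 load: inc=2.000000, refl=2.000000·0.714286=1.4286; V=0.000000+2.000000+1.428571=3.4286
k=2 src: inc=1.428571, refl=1.428571·0.200000=0.2857; V=2.000000+1.428571+0.285714=3.7143
k=3 load: inc=0.285714, refl=0.285714·0.714286=0.2041; V=3.428571+0.285714+0.204082=3.9184
k=4 src: inc=0.204082, refl=0.204082·0.200000=0.0408; V=3.714286+0.204082+0.040816=3.9592
k=5 load: inc=0.040816, refl=0.040816·0.714286=0.0292; V=3.918367+0.040816+0.029155=3.9883
k=6 src: inc=0.029155, refl=0.029155·0.200000=0.0058; V=3.959184+0.029155+0.005831=3.9942
k=7 load: inc=0.005831, refl=0.005831·0.714286=0.0042; V=3.988338+0.005831+0.004165=3.9983
k=8 src: inc=0.004165, refl=0.004165·0.200000=0.0008; V=3.994169+0.004165+0.000833=3.9992
k=9 load: inc=0.000833, refl=0.000833·0.714286=0.0006; V=3.998334+0.000833+0.000595=3.9998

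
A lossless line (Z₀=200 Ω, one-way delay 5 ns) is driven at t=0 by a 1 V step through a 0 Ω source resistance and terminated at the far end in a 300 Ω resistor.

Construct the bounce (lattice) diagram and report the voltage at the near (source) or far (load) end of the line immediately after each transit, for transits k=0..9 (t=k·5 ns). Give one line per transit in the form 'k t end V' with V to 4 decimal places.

Γ_L=0.200000, Γ_S=-1.000000; launch V₁=1·200/200=1.000000
k=0 src: V=1.0000
k=1 load: inc=1.000000, refl=1.000000·0.200000=0.2000; V=0.000000+1.000000+0.200000=1.2000
k=2 src: inc=0.200000, refl=0.200000·-1.000000=-0.2000; V=1.000000+0.200000+-0.200000=1.0000
k=3 load: inc=-0.200000, refl=-0.200000·0.200000=-0.0400; V=1.200000+-0.200000+-0.040000=0.9600
k=4 src: inc=-0.040000, refl=-0.040000·-1.000000=0.0400; V=1.000000+-0.040000+0.040000=1.0000
k=5 load: inc=0.040000, refl=0.040000·0.200000=0.0080; V=0.960000+0.040000+0.008000=1.0080
k=6 src: inc=0.008000, refl=0.008000·-1.000000=-0.0080; V=1.000000+0.008000+-0.008000=1.0000
k=7 load: inc=-0.008000, refl=-0.008000·0.200000=-0.0016; V=1.008000+-0.008000+-0.001600=0.9984
k=8 src: inc=-0.001600, refl=-0.001600·-1.000000=0.0016; V=1.000000+-0.001600+0.001600=1.0000
k=9 load: inc=0.001600, refl=0.001600·0.200000=0.0003; V=0.998400+0.001600+0.000320=1.0003

0 0 source 1.0000
1 5 load 1.2000
2 10 source 1.0000
3 15 load 0.9600
4 20 source 1.0000
5 25 load 1.0080
6 30 source 1.0000
7 35 load 0.9984
8 40 source 1.0000
9 45 load 1.0003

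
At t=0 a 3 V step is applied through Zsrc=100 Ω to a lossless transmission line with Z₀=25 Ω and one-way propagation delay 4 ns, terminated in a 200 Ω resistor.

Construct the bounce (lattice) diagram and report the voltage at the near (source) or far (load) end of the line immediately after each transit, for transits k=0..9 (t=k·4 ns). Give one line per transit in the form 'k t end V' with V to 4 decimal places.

0 0 source 0.6000
1 4 load 1.0667
2 8 source 1.3467
3 12 load 1.5644
4 16 source 1.6951
5 20 load 1.7967
6 24 source 1.8577
7 28 load 1.9051
8 32 source 1.9336
9 36 load 1.9557

Γ_L=0.777778, Γ_S=0.600000; launch V₁=3·25/125=0.600000
k=0 src: V=0.6000
k=1 load: inc=0.600000, refl=0.600000·0.777778=0.4667; V=0.000000+0.600000+0.466667=1.0667
k=2 src: inc=0.466667, refl=0.466667·0.600000=0.2800; V=0.600000+0.466667+0.280000=1.3467
k=3 load: inc=0.280000, refl=0.280000·0.777778=0.2178; V=1.066667+0.280000+0.217778=1.5644
k=4 src: inc=0.217778, refl=0.217778·0.600000=0.1307; V=1.346667+0.217778+0.130667=1.6951
k=5 load: inc=0.130667, refl=0.130667·0.777778=0.1016; V=1.564444+0.130667+0.101630=1.7967
k=6 src: inc=0.101630, refl=0.101630·0.600000=0.0610; V=1.695111+0.101630+0.060978=1.8577
k=7 load: inc=0.060978, refl=0.060978·0.777778=0.0474; V=1.796741+0.060978+0.047427=1.9051
k=8 src: inc=0.047427, refl=0.047427·0.600000=0.0285; V=1.857719+0.047427+0.028456=1.9336
k=9 load: inc=0.028456, refl=0.028456·0.777778=0.0221; V=1.905146+0.028456+0.022133=1.9557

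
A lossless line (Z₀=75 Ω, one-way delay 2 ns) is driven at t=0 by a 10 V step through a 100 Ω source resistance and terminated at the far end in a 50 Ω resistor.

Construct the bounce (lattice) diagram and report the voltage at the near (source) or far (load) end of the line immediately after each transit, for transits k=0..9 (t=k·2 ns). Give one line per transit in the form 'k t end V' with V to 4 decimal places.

Γ_L=-0.200000, Γ_S=0.142857; launch V₁=10·75/175=4.285714
k=0 src: V=4.2857
k=1 load: inc=4.285714, refl=4.285714·-0.200000=-0.8571; V=0.000000+4.285714+-0.857143=3.4286
k=2 src: inc=-0.857143, refl=-0.857143·0.142857=-0.1224; V=4.285714+-0.857143+-0.122449=3.3061
k=3 load: inc=-0.122449, refl=-0.122449·-0.200000=0.0245; V=3.428571+-0.122449+0.024490=3.3306
k=4 src: inc=0.024490, refl=0.024490·0.142857=0.0035; V=3.306122+0.024490+0.003499=3.3341
k=5 load: inc=0.003499, refl=0.003499·-0.200000=-0.0007; V=3.330612+0.003499+-0.000700=3.3334
k=6 src: inc=-0.000700, refl=-0.000700·0.142857=-0.0001; V=3.334111+-0.000700+-0.000100=3.3333
k=7 load: inc=-0.000100, refl=-0.000100·-0.200000=0.0000; V=3.333411+-0.000100+0.000020=3.3333
k=8 src: inc=0.000020, refl=0.000020·0.142857=0.0000; V=3.333311+0.000020+0.000003=3.3333
k=9 load: inc=0.000003, refl=0.000003·-0.200000=-0.0000; V=3.333331+0.000003+-0.000001=3.3333

0 0 source 4.2857
1 2 load 3.4286
2 4 source 3.3061
3 6 load 3.3306
4 8 source 3.3341
5 10 load 3.3334
6 12 source 3.3333
7 14 load 3.3333
8 16 source 3.3333
9 18 load 3.3333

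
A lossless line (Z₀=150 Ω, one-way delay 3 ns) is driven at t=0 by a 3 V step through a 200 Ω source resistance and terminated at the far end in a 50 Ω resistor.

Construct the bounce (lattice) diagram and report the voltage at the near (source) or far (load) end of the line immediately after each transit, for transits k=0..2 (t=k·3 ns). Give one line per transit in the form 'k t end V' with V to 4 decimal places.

Γ_L=-0.500000, Γ_S=0.142857; launch V₁=3·150/350=1.285714
k=0 src: V=1.2857
k=1 load: inc=1.285714, refl=1.285714·-0.500000=-0.6429; V=0.000000+1.285714+-0.642857=0.6429
k=2 src: inc=-0.642857, refl=-0.642857·0.142857=-0.0918; V=1.285714+-0.642857+-0.091837=0.5510

0 0 source 1.2857
1 3 load 0.6429
2 6 source 0.5510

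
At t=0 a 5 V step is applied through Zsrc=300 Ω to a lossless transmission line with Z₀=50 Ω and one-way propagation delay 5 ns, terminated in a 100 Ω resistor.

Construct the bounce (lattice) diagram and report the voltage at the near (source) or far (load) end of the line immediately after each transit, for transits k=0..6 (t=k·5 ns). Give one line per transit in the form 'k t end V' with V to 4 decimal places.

Γ_L=0.333333, Γ_S=0.714286; launch V₁=5·50/350=0.714286
k=0 src: V=0.7143
k=1 load: inc=0.714286, refl=0.714286·0.333333=0.2381; V=0.000000+0.714286+0.238095=0.9524
k=2 src: inc=0.238095, refl=0.238095·0.714286=0.1701; V=0.714286+0.238095+0.170068=1.1224
k=3 load: inc=0.170068, refl=0.170068·0.333333=0.0567; V=0.952381+0.170068+0.056689=1.1791
k=4 src: inc=0.056689, refl=0.056689·0.714286=0.0405; V=1.122449+0.056689+0.040492=1.2196
k=5 load: inc=0.040492, refl=0.040492·0.333333=0.0135; V=1.179138+0.040492+0.013497=1.2331
k=6 src: inc=0.013497, refl=0.013497·0.714286=0.0096; V=1.219631+0.013497+0.009641=1.2428

0 0 source 0.7143
1 5 load 0.9524
2 10 source 1.1224
3 15 load 1.1791
4 20 source 1.2196
5 25 load 1.2331
6 30 source 1.2428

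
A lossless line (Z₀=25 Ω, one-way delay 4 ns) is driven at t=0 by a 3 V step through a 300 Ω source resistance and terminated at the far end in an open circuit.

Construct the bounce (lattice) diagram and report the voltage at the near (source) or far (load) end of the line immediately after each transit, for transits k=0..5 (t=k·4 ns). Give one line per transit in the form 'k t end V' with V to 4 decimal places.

0 0 source 0.2308
1 4 load 0.4615
2 8 source 0.6568
3 12 load 0.8521
4 16 source 1.0173
5 20 load 1.1825

Γ_L=1.000000, Γ_S=0.846154; launch V₁=3·25/325=0.230769
k=0 src: V=0.2308
k=1 load: inc=0.230769, refl=0.230769·1.000000=0.2308; V=0.000000+0.230769+0.230769=0.4615
k=2 src: inc=0.230769, refl=0.230769·0.846154=0.1953; V=0.230769+0.230769+0.195266=0.6568
k=3 load: inc=0.195266, refl=0.195266·1.000000=0.1953; V=0.461538+0.195266+0.195266=0.8521
k=4 src: inc=0.195266, refl=0.195266·0.846154=0.1652; V=0.656805+0.195266+0.165225=1.0173
k=5 load: inc=0.165225, refl=0.165225·1.000000=0.1652; V=0.852071+0.165225+0.165225=1.1825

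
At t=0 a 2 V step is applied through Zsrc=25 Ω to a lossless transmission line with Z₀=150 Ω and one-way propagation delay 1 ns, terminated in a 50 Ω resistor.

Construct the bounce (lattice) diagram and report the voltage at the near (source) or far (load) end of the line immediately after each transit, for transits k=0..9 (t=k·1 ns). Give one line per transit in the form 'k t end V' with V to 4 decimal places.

Γ_L=-0.500000, Γ_S=-0.714286; launch V₁=2·150/175=1.714286
k=0 src: V=1.7143
k=1 load: inc=1.714286, refl=1.714286·-0.500000=-0.8571; V=0.000000+1.714286+-0.857143=0.8571
k=2 src: inc=-0.857143, refl=-0.857143·-0.714286=0.6122; V=1.714286+-0.857143+0.612245=1.4694
k=3 load: inc=0.612245, refl=0.612245·-0.500000=-0.3061; V=0.857143+0.612245+-0.306122=1.1633
k=4 src: inc=-0.306122, refl=-0.306122·-0.714286=0.2187; V=1.469388+-0.306122+0.218659=1.3819
k=5 load: inc=0.218659, refl=0.218659·-0.500000=-0.1093; V=1.163265+0.218659+-0.109329=1.2726
k=6 src: inc=-0.109329, refl=-0.109329·-0.714286=0.0781; V=1.381924+-0.109329+0.078092=1.3507
k=7 load: inc=0.078092, refl=0.078092·-0.500000=-0.0390; V=1.272595+0.078092+-0.039046=1.3116
k=8 src: inc=-0.039046, refl=-0.039046·-0.714286=0.0279; V=1.350687+-0.039046+0.027890=1.3395
k=9 load: inc=0.027890, refl=0.027890·-0.500000=-0.0139; V=1.311641+0.027890+-0.013945=1.3256

0 0 source 1.7143
1 1 load 0.8571
2 2 source 1.4694
3 3 load 1.1633
4 4 source 1.3819
5 5 load 1.2726
6 6 source 1.3507
7 7 load 1.3116
8 8 source 1.3395
9 9 load 1.3256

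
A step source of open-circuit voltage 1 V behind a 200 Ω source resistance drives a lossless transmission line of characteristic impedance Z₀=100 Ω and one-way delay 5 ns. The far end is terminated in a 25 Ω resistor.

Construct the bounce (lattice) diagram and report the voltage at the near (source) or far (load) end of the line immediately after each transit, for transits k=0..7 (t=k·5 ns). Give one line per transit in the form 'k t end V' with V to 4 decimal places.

0 0 source 0.3333
1 5 load 0.1333
2 10 source 0.0667
3 15 load 0.1067
4 20 source 0.1200
5 25 load 0.1120
6 30 source 0.1093
7 35 load 0.1109

Γ_L=-0.600000, Γ_S=0.333333; launch V₁=1·100/300=0.333333
k=0 src: V=0.3333
k=1 load: inc=0.333333, refl=0.333333·-0.600000=-0.2000; V=0.000000+0.333333+-0.200000=0.1333
k=2 src: inc=-0.200000, refl=-0.200000·0.333333=-0.0667; V=0.333333+-0.200000+-0.066667=0.0667
k=3 load: inc=-0.066667, refl=-0.066667·-0.600000=0.0400; V=0.133333+-0.066667+0.040000=0.1067
k=4 src: inc=0.040000, refl=0.040000·0.333333=0.0133; V=0.066667+0.040000+0.013333=0.1200
k=5 load: inc=0.013333, refl=0.013333·-0.600000=-0.0080; V=0.106667+0.013333+-0.008000=0.1120
k=6 src: inc=-0.008000, refl=-0.008000·0.333333=-0.0027; V=0.120000+-0.008000+-0.002667=0.1093
k=7 load: inc=-0.002667, refl=-0.002667·-0.600000=0.0016; V=0.112000+-0.002667+0.001600=0.1109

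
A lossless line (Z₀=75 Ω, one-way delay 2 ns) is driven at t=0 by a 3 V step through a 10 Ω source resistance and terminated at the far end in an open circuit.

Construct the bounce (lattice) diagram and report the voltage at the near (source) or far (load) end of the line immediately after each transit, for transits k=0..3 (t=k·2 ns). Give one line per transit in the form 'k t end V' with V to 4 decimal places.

Γ_L=1.000000, Γ_S=-0.764706; launch V₁=3·75/85=2.647059
k=0 src: V=2.6471
k=1 load: inc=2.647059, refl=2.647059·1.000000=2.6471; V=0.000000+2.647059+2.647059=5.2941
k=2 src: inc=2.647059, refl=2.647059·-0.764706=-2.0242; V=2.647059+2.647059+-2.024221=3.2699
k=3 load: inc=-2.024221, refl=-2.024221·1.000000=-2.0242; V=5.294118+-2.024221+-2.024221=1.2457

0 0 source 2.6471
1 2 load 5.2941
2 4 source 3.2699
3 6 load 1.2457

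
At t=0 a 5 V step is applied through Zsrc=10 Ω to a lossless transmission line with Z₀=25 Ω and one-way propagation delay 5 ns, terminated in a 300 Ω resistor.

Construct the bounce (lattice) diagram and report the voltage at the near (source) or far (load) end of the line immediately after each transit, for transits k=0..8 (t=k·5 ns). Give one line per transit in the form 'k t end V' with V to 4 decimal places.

0 0 source 3.5714
1 5 load 6.5934
2 10 source 5.2983
3 15 load 4.2024
4 20 source 4.6721
5 25 load 5.0695
6 30 source 4.8991
7 35 load 4.7550
8 40 source 4.8168

Γ_L=0.846154, Γ_S=-0.428571; launch V₁=5·25/35=3.571429
k=0 src: V=3.5714
k=1 load: inc=3.571429, refl=3.571429·0.846154=3.0220; V=0.000000+3.571429+3.021978=6.5934
k=2 src: inc=3.021978, refl=3.021978·-0.428571=-1.2951; V=3.571429+3.021978+-1.295133=5.2983
k=3 load: inc=-1.295133, refl=-1.295133·0.846154=-1.0959; V=6.593407+-1.295133+-1.095882=4.2024
k=4 src: inc=-1.095882, refl=-1.095882·-0.428571=0.4697; V=5.298273+-1.095882+0.469664=4.6721
k=5 load: inc=0.469664, refl=0.469664·0.846154=0.3974; V=4.202391+0.469664+0.397408=5.0695
k=6 src: inc=0.397408, refl=0.397408·-0.428571=-0.1703; V=4.672055+0.397408+-0.170318=4.8991
k=7 load: inc=-0.170318, refl=-0.170318·0.846154=-0.1441; V=5.069463+-0.170318+-0.144115=4.7550
k=8 src: inc=-0.144115, refl=-0.144115·-0.428571=0.0618; V=4.899145+-0.144115+0.061764=4.8168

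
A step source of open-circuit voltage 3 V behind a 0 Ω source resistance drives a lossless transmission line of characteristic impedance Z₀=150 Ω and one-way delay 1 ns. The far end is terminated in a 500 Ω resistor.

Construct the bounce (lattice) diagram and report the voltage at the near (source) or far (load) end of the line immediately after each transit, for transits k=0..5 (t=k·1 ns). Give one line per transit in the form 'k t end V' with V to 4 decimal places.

Γ_L=0.538462, Γ_S=-1.000000; launch V₁=3·150/150=3.000000
k=0 src: V=3.0000
k=1 load: inc=3.000000, refl=3.000000·0.538462=1.6154; V=0.000000+3.000000+1.615385=4.6154
k=2 src: inc=1.615385, refl=1.615385·-1.000000=-1.6154; V=3.000000+1.615385+-1.615385=3.0000
k=3 load: inc=-1.615385, refl=-1.615385·0.538462=-0.8698; V=4.615385+-1.615385+-0.869822=2.1302
k=4 src: inc=-0.869822, refl=-0.869822·-1.000000=0.8698; V=3.000000+-0.869822+0.869822=3.0000
k=5 load: inc=0.869822, refl=0.869822·0.538462=0.4684; V=2.130178+0.869822+0.468366=3.4684

0 0 source 3.0000
1 1 load 4.6154
2 2 source 3.0000
3 3 load 2.1302
4 4 source 3.0000
5 5 load 3.4684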